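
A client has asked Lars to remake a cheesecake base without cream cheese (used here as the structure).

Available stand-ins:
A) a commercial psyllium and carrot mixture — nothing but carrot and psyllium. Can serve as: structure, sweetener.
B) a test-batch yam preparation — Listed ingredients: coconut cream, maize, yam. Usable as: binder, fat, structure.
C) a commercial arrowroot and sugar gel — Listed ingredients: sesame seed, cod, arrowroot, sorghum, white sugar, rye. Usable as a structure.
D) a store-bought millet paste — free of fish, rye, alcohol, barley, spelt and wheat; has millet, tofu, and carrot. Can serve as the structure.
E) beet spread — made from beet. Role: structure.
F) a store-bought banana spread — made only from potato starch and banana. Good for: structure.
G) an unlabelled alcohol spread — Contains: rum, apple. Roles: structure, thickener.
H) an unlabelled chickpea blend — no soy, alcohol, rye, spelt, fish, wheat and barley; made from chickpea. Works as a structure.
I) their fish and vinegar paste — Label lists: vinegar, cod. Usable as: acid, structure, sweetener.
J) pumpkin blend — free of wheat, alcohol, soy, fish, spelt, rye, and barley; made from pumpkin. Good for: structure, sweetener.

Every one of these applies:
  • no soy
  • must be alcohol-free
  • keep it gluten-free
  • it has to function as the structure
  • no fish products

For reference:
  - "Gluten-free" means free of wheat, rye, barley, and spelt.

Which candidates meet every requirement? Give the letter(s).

A, B, E, F, H, J

A: all constraints satisfied — keep
B: nothing on the exclusion list — valid
C: has rye, so not gluten-free; has cod, so not fish-free — no
D: has tofu, so not soy-free — out
E: only beet; none excluded — valid
F: only potato starch and banana; none excluded — valid
G: has rum, so not alcohol-free — out
H: every rule checks out — OK
I: has cod, so not fish-free — reject
J: no soy, gluten-free — keep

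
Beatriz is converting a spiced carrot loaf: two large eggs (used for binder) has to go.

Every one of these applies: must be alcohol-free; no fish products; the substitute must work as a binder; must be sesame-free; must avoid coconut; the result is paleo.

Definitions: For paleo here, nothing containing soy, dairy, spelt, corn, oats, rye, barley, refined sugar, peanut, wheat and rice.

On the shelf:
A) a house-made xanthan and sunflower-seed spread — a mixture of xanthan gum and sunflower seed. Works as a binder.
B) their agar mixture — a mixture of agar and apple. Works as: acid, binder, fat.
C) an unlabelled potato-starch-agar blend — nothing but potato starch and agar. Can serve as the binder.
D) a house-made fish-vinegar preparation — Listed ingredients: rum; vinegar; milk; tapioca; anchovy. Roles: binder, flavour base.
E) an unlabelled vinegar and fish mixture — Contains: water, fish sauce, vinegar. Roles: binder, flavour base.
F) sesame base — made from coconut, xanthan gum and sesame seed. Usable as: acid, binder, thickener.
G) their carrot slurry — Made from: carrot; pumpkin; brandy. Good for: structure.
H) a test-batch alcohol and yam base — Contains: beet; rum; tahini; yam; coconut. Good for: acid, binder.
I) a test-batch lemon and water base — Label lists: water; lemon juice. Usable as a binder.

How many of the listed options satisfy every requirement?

4

A: works as a binder, paleo, no alcohol — OK
B: only agar and apple; none excluded — OK
C: only agar and potato starch; none excluded — keep
D: has milk, so not paleo; has anchovy, so not fish-free (and 1 more) — reject
E: has fish sauce, so not fish-free — reject
F: has coconut, so not coconut-free; has sesame seed, so not sesame-free — reject
G: not usable as a binder; has brandy, so not alcohol-free — out
H: has coconut, so not coconut-free; has rum, so not alcohol-free (and 1 more) — out
I: nothing on the exclusion list — keep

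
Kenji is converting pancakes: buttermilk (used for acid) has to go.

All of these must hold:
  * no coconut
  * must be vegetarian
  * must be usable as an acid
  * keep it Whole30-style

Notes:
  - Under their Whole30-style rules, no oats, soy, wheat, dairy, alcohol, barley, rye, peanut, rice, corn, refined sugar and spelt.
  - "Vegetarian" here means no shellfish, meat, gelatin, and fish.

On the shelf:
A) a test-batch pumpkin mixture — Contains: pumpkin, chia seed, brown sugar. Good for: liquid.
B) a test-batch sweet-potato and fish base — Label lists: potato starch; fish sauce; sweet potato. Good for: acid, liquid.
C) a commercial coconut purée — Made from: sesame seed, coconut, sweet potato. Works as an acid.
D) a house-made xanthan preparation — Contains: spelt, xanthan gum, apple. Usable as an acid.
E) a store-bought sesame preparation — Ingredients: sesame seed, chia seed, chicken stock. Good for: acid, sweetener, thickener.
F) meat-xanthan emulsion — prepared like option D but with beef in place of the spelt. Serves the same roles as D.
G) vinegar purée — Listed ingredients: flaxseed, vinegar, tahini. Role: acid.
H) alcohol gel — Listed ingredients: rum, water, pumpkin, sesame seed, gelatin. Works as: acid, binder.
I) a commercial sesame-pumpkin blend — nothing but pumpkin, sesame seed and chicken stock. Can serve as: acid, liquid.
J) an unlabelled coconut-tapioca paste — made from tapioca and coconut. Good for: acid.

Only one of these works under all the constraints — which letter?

G

A: not usable as an acid; has brown sugar, so not Whole30-style — out
B: has fish sauce, so not vegetarian — reject
C: has coconut, so not coconut-free — no
D: has spelt, so not Whole30-style — no
E: has chicken stock, so not vegetarian — out
F: has beef, so not vegetarian — out
G: only tahini, flaxseed and vinegar; none excluded — valid
H: has rum, so not Whole30-style; has gelatin, so not vegetarian — reject
I: has chicken stock, so not vegetarian — reject
J: has coconut, so not coconut-free — out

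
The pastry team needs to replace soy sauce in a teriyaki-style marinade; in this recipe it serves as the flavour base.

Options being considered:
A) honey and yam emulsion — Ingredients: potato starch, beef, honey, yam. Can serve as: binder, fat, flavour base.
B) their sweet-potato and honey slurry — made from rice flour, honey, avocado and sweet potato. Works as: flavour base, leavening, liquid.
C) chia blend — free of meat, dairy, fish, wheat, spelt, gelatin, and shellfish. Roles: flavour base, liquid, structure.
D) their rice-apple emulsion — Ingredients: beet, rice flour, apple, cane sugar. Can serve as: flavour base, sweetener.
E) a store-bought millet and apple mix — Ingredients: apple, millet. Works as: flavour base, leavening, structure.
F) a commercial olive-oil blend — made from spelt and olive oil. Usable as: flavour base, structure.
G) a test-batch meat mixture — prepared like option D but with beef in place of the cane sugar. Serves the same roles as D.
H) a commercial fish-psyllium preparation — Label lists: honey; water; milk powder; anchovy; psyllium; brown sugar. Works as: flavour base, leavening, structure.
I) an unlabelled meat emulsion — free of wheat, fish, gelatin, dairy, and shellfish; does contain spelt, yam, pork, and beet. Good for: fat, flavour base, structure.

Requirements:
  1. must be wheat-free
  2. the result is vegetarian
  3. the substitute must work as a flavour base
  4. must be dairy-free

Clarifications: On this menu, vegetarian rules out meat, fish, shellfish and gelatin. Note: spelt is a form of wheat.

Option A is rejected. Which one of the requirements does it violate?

vegetarian

usable as a flavour base: satisfied
vegetarian: has beef — fails
wheat-free: satisfied
dairy-free: satisfied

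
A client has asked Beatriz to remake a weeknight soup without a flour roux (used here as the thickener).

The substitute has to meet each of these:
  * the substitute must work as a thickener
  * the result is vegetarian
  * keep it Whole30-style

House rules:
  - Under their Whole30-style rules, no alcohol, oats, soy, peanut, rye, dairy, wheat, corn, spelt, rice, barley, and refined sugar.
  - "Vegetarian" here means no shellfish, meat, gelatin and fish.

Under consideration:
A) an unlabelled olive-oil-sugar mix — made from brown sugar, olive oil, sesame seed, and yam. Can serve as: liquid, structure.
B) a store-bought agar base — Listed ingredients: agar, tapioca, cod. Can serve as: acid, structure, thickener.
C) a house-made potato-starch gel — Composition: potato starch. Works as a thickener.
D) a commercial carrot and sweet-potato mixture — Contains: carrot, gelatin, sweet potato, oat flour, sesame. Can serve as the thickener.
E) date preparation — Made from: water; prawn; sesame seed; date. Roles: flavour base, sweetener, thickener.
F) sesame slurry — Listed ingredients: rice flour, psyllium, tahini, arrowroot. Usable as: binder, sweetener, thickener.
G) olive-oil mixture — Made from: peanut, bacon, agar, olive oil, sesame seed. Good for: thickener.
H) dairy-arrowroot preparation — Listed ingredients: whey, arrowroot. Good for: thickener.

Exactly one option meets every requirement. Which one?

A: not usable as a thickener; has brown sugar, so not Whole30-style — reject
B: has cod, so not vegetarian — reject
C: vegetarian, Whole30-style — keep
D: has oat flour, so not Whole30-style; has gelatin, so not vegetarian — no
E: has prawn, so not vegetarian — reject
F: has rice flour, so not Whole30-style — no
G: has peanut, so not Whole30-style; has bacon, so not vegetarian — reject
H: has whey, so not Whole30-style — out

C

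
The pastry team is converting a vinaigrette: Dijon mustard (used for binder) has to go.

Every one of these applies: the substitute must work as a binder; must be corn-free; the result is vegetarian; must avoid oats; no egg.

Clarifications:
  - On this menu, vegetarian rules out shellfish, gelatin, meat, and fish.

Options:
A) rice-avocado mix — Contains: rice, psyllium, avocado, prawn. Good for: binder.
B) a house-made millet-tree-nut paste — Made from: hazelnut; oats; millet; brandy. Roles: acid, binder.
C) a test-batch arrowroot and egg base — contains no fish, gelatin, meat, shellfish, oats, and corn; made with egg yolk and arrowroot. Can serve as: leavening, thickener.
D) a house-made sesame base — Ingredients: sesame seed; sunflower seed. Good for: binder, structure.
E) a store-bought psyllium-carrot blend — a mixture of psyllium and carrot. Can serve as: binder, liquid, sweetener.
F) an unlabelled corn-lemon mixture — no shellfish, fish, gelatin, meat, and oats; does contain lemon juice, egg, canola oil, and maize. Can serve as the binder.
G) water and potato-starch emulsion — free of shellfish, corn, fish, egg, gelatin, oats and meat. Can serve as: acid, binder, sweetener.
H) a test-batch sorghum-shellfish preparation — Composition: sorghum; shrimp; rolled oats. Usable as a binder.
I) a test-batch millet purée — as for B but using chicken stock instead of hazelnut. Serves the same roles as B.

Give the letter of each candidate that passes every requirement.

D, E, G

A: has prawn, so not vegetarian — no
B: has oats, so not oat-free — reject
C: not usable as a binder; has egg yolk, so not egg-free — no
D: vegetarian, no oats — keep
E: every rule checks out — OK
F: has egg, so not egg-free; has maize, so not corn-free — out
G: works as a binder, no egg, no oats — keep
H: has shrimp, so not vegetarian; has rolled oats, so not oat-free — no
I: has chicken stock, so not vegetarian; has oats, so not oat-free — reject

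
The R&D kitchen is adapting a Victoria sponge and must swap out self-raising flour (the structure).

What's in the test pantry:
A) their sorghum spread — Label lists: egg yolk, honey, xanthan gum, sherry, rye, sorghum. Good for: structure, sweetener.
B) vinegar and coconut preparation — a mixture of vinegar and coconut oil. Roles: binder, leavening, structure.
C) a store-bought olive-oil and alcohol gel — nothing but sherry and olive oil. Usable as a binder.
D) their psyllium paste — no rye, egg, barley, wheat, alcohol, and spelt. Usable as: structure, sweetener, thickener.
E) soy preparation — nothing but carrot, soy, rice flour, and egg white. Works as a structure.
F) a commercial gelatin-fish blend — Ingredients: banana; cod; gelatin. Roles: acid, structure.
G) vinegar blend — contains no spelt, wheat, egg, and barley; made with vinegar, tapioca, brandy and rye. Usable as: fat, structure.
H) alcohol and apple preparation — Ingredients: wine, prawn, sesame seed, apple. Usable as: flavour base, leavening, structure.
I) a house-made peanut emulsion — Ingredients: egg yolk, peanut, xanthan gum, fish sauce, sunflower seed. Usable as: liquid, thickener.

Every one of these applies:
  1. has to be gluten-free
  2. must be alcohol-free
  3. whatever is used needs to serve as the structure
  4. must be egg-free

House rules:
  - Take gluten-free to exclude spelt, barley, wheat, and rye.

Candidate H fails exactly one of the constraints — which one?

usable as a structure: satisfied
gluten-free: satisfied
alcohol-free: has wine — fails
egg-free: satisfied

alcohol-free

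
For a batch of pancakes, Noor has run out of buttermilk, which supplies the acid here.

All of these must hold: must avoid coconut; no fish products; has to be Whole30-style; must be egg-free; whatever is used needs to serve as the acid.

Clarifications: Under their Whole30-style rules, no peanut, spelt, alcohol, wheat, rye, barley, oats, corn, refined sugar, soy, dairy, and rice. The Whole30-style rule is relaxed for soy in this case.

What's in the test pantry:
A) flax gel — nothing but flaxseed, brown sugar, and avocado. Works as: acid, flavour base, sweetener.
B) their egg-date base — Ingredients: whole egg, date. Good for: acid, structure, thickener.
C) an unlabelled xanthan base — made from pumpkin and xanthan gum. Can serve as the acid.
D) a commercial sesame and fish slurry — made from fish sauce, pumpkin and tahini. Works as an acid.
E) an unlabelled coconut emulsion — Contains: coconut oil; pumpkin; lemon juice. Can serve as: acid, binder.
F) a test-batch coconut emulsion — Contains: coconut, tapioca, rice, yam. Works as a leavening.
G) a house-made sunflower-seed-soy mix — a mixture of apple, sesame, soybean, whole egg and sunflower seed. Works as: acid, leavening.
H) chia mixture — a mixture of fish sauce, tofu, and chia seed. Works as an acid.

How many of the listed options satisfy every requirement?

1

A: has brown sugar, so not Whole30-style — reject
B: has whole egg, so not egg-free — reject
C: only pumpkin and xanthan gum; none excluded — OK
D: has fish sauce, so not fish-free — no
E: has coconut oil, so not coconut-free — reject
F: not usable as an acid; has rice, so not Whole30-style (and 1 more) — reject
G: has whole egg, so not egg-free — reject
H: has fish sauce, so not fish-free — reject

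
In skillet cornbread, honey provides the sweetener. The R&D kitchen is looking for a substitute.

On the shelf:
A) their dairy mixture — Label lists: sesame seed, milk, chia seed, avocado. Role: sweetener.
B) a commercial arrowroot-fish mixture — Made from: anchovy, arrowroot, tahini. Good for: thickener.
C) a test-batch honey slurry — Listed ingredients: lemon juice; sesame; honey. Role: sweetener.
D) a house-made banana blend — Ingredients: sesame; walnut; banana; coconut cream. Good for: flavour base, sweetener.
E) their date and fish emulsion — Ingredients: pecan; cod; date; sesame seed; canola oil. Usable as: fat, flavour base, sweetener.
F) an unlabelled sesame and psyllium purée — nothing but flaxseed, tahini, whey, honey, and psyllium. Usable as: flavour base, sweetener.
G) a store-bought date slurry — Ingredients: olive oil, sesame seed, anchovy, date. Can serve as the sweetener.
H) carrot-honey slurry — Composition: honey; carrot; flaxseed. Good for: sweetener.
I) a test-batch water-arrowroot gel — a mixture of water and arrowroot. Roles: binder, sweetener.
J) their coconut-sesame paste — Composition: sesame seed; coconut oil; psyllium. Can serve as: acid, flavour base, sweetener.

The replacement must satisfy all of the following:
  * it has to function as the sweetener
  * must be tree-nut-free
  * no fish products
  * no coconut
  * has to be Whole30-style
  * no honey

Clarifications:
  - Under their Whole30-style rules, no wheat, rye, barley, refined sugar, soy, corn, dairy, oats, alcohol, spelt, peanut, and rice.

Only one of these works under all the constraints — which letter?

A: has milk, so not Whole30-style — no
B: not usable as a sweetener; has anchovy, so not fish-free — no
C: has honey, so not honey-free — out
D: has coconut cream, so not coconut-free; has walnut, so not tree-nut-free — out
E: has cod, so not fish-free; has pecan, so not tree-nut-free — out
F: has whey, so not Whole30-style; has honey, so not honey-free — out
G: has anchovy, so not fish-free — reject
H: has honey, so not honey-free — no
I: only arrowroot and water; none excluded — OK
J: has coconut oil, so not coconut-free — no

I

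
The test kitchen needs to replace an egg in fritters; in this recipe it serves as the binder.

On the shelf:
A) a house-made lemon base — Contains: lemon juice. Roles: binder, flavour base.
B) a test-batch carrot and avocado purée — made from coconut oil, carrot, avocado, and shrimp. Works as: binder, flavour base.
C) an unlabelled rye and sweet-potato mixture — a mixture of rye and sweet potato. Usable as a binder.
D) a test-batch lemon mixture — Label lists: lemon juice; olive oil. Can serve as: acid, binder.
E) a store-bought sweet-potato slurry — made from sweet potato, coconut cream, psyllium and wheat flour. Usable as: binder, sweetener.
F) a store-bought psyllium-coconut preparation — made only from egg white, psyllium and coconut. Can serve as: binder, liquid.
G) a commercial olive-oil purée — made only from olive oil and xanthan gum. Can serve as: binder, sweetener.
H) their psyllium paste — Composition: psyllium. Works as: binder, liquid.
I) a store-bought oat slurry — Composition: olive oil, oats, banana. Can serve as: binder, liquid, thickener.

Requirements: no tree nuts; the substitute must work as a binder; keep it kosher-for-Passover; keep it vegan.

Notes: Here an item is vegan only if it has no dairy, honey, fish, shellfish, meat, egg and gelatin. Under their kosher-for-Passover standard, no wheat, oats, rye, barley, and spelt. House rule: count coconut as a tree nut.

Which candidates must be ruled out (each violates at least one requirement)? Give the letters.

A: only lemon juice; none excluded — OK
B: has shrimp, so not vegan; has coconut oil, so not tree-nut-free — reject
C: has rye, so not kosher-for-Passover — out
D: only lemon juice and olive oil; none excluded — OK
E: has wheat flour, so not kosher-for-Passover; has coconut cream, so not tree-nut-free — out
F: has egg white, so not vegan; has coconut, so not tree-nut-free — reject
G: nothing on the exclusion list — keep
H: kosher-for-Passover, tree-nut-free — OK
I: has oats, so not kosher-for-Passover — out

B, C, E, F, I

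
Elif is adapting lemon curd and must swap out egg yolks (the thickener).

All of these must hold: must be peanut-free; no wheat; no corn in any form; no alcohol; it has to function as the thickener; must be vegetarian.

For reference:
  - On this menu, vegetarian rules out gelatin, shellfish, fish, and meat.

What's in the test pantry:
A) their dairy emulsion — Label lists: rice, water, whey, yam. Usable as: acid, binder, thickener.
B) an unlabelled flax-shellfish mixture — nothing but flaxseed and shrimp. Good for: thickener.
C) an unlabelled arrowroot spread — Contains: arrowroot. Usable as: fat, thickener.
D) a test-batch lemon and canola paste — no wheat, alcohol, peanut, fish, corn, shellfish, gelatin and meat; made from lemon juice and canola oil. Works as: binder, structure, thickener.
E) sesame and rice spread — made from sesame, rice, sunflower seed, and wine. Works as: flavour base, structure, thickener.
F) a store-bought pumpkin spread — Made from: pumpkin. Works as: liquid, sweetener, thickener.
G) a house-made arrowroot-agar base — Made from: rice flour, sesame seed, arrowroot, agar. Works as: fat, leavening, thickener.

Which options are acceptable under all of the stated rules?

A, C, D, F, G

A: works as a thickener, no corn, no wheat — OK
B: has shrimp, so not vegetarian — reject
C: no alcohol, no corn — keep
D: no corn, no alcohol — OK
E: has wine, so not alcohol-free — reject
F: no corn, no peanut — valid
G: vegetarian, no alcohol — valid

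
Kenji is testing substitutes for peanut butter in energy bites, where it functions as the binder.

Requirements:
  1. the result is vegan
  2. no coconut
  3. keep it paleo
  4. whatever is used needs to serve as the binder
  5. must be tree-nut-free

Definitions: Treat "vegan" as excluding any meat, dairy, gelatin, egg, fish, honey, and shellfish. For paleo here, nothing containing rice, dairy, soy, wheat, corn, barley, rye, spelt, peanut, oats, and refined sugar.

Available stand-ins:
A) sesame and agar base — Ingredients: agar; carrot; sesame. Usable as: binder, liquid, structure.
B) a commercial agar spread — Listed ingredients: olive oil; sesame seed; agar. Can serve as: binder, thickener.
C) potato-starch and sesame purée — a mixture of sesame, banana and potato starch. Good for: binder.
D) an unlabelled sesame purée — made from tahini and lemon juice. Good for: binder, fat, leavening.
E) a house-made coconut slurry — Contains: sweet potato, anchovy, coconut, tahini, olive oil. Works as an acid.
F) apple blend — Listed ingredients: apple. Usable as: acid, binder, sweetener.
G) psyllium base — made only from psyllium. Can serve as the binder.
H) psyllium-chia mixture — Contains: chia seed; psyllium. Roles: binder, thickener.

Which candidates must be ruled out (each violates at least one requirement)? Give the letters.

A: only sesame, agar and carrot; none excluded — keep
B: nothing on the exclusion list — OK
C: all constraints satisfied — valid
D: only tahini and lemon juice; none excluded — keep
E: not usable as a binder; has anchovy, so not vegan (and 1 more) — reject
F: only apple; none excluded — keep
G: every rule checks out — OK
H: works as a binder, vegan, paleo — OK

E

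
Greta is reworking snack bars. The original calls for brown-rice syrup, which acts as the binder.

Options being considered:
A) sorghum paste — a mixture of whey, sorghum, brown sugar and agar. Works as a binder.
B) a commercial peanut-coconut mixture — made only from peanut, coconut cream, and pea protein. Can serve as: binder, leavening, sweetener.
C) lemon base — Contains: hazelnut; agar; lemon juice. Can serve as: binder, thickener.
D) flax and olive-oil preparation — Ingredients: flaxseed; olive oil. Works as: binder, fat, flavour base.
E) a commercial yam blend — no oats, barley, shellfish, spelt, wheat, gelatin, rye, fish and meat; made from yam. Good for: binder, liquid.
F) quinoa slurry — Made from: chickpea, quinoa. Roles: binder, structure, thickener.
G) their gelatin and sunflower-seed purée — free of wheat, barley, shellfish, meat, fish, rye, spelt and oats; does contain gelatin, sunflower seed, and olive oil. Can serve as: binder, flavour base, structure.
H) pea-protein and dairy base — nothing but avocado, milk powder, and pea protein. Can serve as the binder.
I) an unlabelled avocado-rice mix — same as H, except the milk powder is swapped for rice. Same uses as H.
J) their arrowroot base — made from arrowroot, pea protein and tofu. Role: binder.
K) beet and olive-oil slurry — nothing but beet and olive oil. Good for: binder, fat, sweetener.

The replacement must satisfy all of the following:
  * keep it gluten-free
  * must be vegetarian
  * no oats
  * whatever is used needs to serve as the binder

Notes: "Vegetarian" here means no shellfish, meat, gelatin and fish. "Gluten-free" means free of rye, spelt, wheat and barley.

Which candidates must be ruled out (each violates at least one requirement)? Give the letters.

G

A: works as a binder, vegetarian, no oats — keep
B: every rule checks out — valid
C: works as a binder, no oats, vegetarian — keep
D: vegetarian, no oats — OK
E: works as a binder, vegetarian, gluten-free — keep
F: all constraints satisfied — valid
G: has gelatin, so not vegetarian — no
H: only milk powder, pea protein, and avocado; none excluded — valid
I: works as a binder, no oats, vegetarian — valid
J: every rule checks out — keep
K: works as a binder, no oats, vegetarian — valid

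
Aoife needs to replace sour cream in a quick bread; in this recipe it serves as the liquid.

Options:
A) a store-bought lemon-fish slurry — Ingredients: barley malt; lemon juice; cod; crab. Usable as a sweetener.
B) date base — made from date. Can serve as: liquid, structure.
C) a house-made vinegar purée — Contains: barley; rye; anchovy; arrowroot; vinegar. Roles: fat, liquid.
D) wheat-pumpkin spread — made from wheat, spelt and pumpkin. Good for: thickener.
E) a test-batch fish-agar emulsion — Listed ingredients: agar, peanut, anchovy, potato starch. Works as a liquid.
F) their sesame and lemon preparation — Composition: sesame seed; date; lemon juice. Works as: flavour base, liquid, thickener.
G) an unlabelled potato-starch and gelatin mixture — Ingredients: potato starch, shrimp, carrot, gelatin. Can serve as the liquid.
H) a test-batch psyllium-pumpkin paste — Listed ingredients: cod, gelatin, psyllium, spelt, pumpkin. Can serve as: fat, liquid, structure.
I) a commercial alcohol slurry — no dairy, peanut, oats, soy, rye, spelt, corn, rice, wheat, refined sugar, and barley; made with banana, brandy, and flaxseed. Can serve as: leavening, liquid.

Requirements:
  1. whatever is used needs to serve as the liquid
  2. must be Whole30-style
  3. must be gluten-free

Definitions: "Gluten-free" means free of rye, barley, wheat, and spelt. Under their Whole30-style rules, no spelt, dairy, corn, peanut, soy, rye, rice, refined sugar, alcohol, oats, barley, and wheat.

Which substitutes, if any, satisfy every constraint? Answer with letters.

B, F, G

A: not usable as a liquid; has barley malt, so not gluten-free (and 1 more) — no
B: only date; none excluded — valid
C: has barley, so not gluten-free; has barley, so not Whole30-style — no
D: not usable as a liquid; has spelt, so not gluten-free (and 1 more) — out
E: has peanut, so not Whole30-style — reject
F: gluten-free, Whole30-style — valid
G: gelatin and shrimp etc. — none of it excluded — keep
H: has spelt, so not gluten-free; has spelt, so not Whole30-style — reject
I: has brandy, so not Whole30-style — out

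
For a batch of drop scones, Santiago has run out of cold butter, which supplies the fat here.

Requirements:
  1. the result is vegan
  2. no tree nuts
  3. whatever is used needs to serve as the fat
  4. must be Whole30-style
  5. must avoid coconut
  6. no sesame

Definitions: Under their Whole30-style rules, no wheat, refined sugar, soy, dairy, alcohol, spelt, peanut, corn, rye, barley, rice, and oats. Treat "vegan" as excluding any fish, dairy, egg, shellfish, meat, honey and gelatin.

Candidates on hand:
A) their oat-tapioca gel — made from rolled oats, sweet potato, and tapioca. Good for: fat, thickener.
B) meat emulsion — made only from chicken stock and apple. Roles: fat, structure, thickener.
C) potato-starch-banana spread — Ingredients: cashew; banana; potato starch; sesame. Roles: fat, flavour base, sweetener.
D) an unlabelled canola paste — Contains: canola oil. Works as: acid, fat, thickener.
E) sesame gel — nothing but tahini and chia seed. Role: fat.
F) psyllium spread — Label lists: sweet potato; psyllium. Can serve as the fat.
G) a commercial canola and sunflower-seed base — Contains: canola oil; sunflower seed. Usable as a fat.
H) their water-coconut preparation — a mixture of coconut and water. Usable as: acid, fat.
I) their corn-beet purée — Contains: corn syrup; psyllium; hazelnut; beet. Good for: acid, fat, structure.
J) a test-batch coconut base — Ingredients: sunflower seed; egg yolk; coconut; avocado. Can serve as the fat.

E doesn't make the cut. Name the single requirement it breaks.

usable as a fat: satisfied
Whole30-style: satisfied
vegan: satisfied
tree-nut-free: satisfied
sesame-free: has tahini — fails
coconut-free: satisfied

sesame-free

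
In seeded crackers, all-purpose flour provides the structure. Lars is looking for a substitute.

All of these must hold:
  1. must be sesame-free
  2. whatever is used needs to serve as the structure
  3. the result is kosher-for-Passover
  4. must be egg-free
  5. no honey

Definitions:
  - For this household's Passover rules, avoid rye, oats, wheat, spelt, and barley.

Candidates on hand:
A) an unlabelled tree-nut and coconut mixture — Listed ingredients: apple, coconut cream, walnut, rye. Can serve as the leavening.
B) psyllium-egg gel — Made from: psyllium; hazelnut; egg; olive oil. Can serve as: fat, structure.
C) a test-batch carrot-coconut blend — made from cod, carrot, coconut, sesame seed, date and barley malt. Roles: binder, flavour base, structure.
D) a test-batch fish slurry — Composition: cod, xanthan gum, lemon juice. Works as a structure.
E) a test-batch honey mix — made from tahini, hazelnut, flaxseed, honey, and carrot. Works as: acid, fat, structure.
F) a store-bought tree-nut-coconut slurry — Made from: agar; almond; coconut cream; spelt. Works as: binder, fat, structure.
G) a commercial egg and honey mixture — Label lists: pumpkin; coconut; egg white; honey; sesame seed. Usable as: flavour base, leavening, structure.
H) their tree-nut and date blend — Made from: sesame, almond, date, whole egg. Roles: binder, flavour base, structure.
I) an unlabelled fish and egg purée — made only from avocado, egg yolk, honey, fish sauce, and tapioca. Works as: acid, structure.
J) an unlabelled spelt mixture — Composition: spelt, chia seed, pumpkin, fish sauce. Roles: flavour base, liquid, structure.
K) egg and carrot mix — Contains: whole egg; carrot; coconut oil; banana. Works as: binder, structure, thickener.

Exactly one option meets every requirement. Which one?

A: not usable as a structure; has rye, so not kosher-for-Passover — no
B: has egg, so not egg-free — out
C: has barley malt, so not kosher-for-Passover; has sesame seed, so not sesame-free — out
D: only cod, xanthan gum and lemon juice; none excluded — OK
E: has tahini, so not sesame-free; has honey, so not honey-free — reject
F: has spelt, so not kosher-for-Passover — reject
G: has egg white, so not egg-free; has sesame seed, so not sesame-free (and 1 more) — reject
H: has whole egg, so not egg-free; has sesame, so not sesame-free — no
I: has egg yolk, so not egg-free; has honey, so not honey-free — out
J: has spelt, so not kosher-for-Passover — out
K: has whole egg, so not egg-free — out

D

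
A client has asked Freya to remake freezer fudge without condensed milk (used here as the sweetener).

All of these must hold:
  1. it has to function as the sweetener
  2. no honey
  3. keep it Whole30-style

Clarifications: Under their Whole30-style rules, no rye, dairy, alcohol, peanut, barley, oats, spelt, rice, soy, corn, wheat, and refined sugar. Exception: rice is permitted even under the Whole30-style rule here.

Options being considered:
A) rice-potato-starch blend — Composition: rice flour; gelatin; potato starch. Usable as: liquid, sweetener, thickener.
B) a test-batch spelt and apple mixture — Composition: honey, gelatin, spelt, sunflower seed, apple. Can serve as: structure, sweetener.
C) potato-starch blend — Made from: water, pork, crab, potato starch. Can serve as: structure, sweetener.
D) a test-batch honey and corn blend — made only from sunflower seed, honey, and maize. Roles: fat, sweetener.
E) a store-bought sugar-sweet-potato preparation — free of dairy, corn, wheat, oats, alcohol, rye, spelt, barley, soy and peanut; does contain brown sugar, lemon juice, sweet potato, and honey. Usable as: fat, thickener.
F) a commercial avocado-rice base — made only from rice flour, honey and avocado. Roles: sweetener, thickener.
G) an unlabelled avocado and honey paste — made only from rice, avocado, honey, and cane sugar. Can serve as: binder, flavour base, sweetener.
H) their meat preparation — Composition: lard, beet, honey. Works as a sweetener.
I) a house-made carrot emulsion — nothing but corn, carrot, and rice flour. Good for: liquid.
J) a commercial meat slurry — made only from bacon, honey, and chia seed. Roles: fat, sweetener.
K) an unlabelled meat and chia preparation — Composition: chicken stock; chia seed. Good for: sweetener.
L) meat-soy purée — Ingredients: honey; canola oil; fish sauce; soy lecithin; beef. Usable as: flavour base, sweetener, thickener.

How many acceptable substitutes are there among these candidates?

A: rice is permitted under the Whole30-style carve-out; nothing else excluded — keep
B: has spelt, so not Whole30-style; has honey, so not honey-free — out
C: pork and crab etc. — none of it excluded — OK
D: has maize, so not Whole30-style; has honey, so not honey-free — out
E: not usable as a sweetener; has brown sugar, so not Whole30-style (and 1 more) — no
F: has honey, so not honey-free — reject
G: has cane sugar, so not Whole30-style; has honey, so not honey-free — reject
H: has honey, so not honey-free — out
I: not usable as a sweetener; has corn, so not Whole30-style — no
J: has honey, so not honey-free — reject
K: nothing on the exclusion list — valid
L: has soy lecithin, so not Whole30-style; has honey, so not honey-free — out

3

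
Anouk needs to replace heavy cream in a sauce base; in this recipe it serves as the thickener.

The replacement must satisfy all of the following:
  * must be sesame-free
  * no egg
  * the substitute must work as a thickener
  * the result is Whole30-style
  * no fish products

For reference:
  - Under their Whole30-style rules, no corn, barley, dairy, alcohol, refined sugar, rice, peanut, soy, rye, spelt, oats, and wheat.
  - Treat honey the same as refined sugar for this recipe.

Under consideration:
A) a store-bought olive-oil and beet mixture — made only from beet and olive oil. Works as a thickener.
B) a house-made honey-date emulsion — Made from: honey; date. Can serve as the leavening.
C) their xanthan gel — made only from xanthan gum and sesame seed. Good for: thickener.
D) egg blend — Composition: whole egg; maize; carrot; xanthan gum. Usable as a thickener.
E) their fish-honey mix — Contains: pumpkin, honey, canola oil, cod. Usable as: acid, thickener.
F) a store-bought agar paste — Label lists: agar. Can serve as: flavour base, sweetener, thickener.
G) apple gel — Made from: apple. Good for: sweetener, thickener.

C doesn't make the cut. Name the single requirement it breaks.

sesame-free

usable as a thickener: satisfied
Whole30-style: satisfied
sesame-free: has sesame seed — fails
egg-free: satisfied
fish-free: satisfied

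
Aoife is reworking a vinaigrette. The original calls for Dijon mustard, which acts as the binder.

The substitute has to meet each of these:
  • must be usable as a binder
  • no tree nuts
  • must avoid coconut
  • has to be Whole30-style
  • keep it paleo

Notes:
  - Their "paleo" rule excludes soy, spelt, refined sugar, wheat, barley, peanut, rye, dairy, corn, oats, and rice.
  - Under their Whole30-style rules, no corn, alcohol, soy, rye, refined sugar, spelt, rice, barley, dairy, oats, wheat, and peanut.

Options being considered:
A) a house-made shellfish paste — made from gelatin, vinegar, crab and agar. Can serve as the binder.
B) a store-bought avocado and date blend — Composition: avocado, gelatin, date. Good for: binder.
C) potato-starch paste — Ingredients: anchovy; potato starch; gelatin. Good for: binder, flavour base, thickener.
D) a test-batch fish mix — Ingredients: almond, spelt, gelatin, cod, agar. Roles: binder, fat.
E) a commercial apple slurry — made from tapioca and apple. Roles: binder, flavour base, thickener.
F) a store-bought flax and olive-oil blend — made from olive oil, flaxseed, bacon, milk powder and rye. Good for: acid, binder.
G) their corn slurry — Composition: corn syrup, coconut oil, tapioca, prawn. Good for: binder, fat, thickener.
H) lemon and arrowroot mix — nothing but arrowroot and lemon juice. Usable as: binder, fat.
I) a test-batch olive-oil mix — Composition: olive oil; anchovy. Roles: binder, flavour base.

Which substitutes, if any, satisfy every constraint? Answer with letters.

A, B, C, E, H, I

A: gelatin and crab etc. — none of it excluded — keep
B: paleo, Whole30-style — valid
C: works as a binder, no tree nuts, Whole30-style — keep
D: has spelt, so not paleo; has spelt, so not Whole30-style (and 1 more) — no
E: works as a binder, paleo, Whole30-style — keep
F: has milk powder, so not paleo; has milk powder, so not Whole30-style — reject
G: has corn syrup, so not paleo; has corn syrup, so not Whole30-style (and 1 more) — reject
H: paleo, Whole30-style — OK
I: only anchovy and olive oil; none excluded — OK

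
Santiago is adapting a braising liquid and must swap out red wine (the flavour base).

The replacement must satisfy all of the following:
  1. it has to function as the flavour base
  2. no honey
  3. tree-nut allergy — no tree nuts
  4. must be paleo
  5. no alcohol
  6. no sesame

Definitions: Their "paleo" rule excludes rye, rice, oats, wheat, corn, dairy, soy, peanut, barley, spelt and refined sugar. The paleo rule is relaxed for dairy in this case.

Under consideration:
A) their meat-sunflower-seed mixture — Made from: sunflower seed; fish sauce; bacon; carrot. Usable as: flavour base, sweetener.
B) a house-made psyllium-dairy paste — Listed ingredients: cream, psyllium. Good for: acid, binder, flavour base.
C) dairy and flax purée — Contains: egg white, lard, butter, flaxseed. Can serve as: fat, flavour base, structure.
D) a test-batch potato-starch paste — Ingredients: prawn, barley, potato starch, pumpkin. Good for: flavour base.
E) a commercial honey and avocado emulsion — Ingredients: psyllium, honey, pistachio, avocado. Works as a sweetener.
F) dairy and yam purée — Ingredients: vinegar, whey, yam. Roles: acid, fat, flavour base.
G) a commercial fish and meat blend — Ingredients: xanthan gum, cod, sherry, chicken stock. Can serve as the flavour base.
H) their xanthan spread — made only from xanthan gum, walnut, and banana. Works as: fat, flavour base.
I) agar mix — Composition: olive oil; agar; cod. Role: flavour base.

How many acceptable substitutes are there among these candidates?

A: paleo, no honey — OK
B: dairy is permitted under the paleo carve-out; nothing else excluded — OK
C: dairy is permitted under the paleo carve-out; nothing else excluded — keep
D: has barley, so not paleo — reject
E: not usable as a flavour base; has honey, so not honey-free (and 1 more) — no
F: dairy is permitted under the paleo carve-out; nothing else excluded — OK
G: has sherry, so not alcohol-free — reject
H: has walnut, so not tree-nut-free — out
I: no alcohol, paleo — keep

5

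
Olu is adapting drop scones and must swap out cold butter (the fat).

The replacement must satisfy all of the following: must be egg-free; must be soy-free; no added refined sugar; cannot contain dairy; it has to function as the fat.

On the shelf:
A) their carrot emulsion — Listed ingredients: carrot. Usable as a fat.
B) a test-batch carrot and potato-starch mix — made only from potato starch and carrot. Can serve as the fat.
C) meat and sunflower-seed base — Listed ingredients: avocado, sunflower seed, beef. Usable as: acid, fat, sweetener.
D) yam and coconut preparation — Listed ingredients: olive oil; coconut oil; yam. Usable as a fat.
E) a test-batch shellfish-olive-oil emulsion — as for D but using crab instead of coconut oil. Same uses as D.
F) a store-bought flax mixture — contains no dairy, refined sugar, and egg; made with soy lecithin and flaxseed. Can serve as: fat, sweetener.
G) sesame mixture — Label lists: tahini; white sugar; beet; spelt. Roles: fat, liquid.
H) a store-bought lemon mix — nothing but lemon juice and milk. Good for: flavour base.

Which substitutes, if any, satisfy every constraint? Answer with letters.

A, B, C, D, E

A: only carrot; none excluded — keep
B: only potato starch and carrot; none excluded — valid
C: no soy, no egg — OK
D: only coconut oil, olive oil, and yam; none excluded — OK
E: no dairy, no refined sugar — valid
F: has soy lecithin, so not soy-free — no
G: has white sugar, so not no-added-sugar — out
H: not usable as a fat; has milk, so not dairy-free — no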